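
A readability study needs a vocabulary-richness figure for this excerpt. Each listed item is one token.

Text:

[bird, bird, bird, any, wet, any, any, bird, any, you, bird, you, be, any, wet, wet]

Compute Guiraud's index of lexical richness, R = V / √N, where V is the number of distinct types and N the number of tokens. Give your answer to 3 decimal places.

1.250

N = 16, V = 5.
√N = 4.000000
R = 5 / 4.000000 = 1.250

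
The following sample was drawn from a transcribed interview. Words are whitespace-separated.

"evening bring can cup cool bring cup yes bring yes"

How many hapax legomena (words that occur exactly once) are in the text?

3

Frequencies: bring:3, cup:2, yes:2, evening:1, can:1, cool:1
Hapax (freq=1): can, cool, evening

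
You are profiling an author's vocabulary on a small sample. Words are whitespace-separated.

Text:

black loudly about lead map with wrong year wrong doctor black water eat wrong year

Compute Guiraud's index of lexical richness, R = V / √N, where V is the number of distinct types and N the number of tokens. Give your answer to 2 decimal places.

2.84

N = 15, V = 11.
√N = 3.872983
R = 11 / 3.872983 = 2.84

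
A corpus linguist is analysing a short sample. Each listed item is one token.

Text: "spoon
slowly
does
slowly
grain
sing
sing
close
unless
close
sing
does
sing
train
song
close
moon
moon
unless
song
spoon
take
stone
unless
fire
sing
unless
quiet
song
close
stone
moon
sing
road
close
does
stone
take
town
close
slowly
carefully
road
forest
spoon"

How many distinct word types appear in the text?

Distinct types: {carefully, close, does, fire, forest, grain, moon, quiet, road, sing, slowly, song, spoon, stone, take, town, train, unless}
V = 18

18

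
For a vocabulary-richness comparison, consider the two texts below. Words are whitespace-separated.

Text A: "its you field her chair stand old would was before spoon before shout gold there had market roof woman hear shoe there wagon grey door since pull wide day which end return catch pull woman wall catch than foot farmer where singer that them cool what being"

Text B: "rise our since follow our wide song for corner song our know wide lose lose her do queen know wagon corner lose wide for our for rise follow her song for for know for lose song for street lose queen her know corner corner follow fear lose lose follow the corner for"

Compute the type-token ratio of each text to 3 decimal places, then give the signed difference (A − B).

TTR(A) = 42/47 = 0.894
TTR(B) = 17/52 = 0.327
Difference = 0.894 − 0.327 = 0.567

0.567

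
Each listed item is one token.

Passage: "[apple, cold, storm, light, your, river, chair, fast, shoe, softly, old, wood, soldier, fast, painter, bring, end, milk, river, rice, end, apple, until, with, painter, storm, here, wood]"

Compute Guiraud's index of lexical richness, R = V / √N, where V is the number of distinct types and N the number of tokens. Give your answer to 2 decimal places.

3.97

N = 28, V = 21.
√N = 5.291503
R = 21 / 5.291503 = 3.97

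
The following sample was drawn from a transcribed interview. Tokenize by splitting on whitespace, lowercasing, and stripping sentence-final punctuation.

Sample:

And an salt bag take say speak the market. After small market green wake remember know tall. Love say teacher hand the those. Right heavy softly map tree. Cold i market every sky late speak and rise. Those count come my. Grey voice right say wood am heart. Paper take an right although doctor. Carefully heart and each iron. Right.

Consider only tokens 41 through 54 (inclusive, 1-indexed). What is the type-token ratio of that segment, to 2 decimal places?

Segment tokens 41–54: my, grey, voice, right, say, wood, am, heart, paper, take, an, right, although, doctor
Segment N = 14, segment V = 13.
TTR = 13 / 14 = 0.93

0.93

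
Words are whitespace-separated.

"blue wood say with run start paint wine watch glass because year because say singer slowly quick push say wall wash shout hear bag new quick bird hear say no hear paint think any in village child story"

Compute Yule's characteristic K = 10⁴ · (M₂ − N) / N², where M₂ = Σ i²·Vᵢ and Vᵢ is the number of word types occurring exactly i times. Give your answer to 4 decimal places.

166.2050

Frequencies: say:4, hear:3, paint:2, because:2, quick:2, blue:1, wood:1, with:1, run:1, start:1, wine:1, watch:1, glass:1, year:1, singer:1, slowly:1, push:1, wall:1, wash:1, shout:1, … (10 more, each freq 1)
N = 38. Frequency spectrum: V_1=25, V_2=3, V_3=1, V_4=1
M₂ = 1²·25 + 2²·3 + 3²·1 + 4²·1 = 62
K = 10000 × (62 − 38) / 38² = 166.2050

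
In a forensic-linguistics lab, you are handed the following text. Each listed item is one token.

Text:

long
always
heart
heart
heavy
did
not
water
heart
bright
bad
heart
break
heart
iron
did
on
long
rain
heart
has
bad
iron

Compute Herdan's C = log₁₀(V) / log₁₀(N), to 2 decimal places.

N = 23, V = 14.
log₁₀(V) = 1.146128, log₁₀(N) = 1.361728
C = 1.146128 / 1.361728 = 0.84

0.84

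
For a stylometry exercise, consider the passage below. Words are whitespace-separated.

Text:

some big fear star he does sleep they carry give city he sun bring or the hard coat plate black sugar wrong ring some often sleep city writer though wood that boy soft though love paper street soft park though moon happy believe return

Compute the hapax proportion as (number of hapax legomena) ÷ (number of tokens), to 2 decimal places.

Frequencies: though:3, some:2, he:2, sleep:2, city:2, soft:2, big:1, fear:1, star:1, does:1, they:1, carry:1, give:1, sun:1, bring:1, or:1, the:1, hard:1, coat:1, plate:1, … (17 more, each freq 1)
Hapax count = 31; token count = 44.
Ratio = 31 / 44 = 0.70

0.70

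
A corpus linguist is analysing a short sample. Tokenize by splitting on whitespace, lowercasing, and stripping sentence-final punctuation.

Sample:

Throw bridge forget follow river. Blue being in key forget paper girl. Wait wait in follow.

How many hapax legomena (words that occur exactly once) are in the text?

Frequencies: forget:2, follow:2, in:2, wait:2, throw:1, bridge:1, river:1, blue:1, being:1, key:1, paper:1, girl:1
Hapax (freq=1): being, blue, bridge, girl, key, paper, river, throw

8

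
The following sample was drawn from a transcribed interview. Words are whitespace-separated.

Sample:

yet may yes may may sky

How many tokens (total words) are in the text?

Tokens: yet, may, yes, may, may, sky
N = 6

6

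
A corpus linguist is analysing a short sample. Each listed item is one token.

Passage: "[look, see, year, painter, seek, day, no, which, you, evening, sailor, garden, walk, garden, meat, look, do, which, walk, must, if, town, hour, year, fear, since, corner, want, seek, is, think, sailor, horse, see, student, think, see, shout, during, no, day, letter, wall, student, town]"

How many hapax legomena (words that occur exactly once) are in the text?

18

Frequencies: see:3, look:2, year:2, seek:2, day:2, no:2, which:2, sailor:2, garden:2, walk:2, town:2, think:2, student:2, painter:1, you:1, evening:1, meat:1, do:1, must:1, if:1, … (11 more, each freq 1)
Hapax (freq=1): corner, do, during, evening, fear, horse, hour, if, is, letter, meat, must, painter, shout, since, wall, want, you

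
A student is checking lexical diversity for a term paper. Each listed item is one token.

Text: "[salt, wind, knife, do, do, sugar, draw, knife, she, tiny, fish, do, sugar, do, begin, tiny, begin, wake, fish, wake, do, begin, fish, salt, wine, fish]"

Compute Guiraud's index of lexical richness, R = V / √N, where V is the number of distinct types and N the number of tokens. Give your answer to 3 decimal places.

N = 26, V = 12.
√N = 5.099020
R = 12 / 5.099020 = 2.353

2.353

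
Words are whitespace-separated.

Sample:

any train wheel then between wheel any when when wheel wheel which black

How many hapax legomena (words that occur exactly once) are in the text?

5

Frequencies: wheel:4, any:2, when:2, train:1, then:1, between:1, which:1, black:1
Hapax (freq=1): between, black, then, train, which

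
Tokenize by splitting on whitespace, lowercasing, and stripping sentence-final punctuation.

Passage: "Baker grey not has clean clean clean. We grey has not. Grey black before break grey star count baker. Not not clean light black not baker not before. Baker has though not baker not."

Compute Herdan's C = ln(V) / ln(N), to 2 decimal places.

0.73

N = 34, V = 13.
ln(V) = 2.564949, ln(N) = 3.526361
C = 2.564949 / 3.526361 = 0.73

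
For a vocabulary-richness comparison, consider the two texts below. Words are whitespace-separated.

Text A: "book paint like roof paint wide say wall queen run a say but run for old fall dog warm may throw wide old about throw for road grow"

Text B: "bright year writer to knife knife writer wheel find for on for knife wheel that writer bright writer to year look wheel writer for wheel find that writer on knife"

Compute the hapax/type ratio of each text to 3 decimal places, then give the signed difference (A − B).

A: hapax=14, V=21, ratio=0.667
B: hapax=1, V=11, ratio=0.091
Difference = 0.667 − 0.091 = 0.576

0.576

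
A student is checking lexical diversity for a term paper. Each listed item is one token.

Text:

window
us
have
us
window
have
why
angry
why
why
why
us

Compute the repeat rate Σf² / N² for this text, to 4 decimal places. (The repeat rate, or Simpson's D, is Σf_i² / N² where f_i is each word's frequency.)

0.2361

Frequencies: why:4, us:3, window:2, have:2, angry:1
Σf² = 34; N² = 144
Repeat rate = 34 / 144 = 0.2361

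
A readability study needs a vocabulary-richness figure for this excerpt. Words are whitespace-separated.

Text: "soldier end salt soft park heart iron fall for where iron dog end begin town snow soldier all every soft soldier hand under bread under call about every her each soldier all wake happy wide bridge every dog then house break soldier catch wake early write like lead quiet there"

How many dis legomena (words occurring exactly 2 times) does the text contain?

Frequencies: soldier:5, every:3, end:2, soft:2, iron:2, dog:2, all:2, under:2, wake:2, salt:1, park:1, heart:1, fall:1, for:1, where:1, begin:1, town:1, snow:1, hand:1, bread:1, … (17 more, each freq 1)
Words with frequency 2: all, dog, end, iron, soft, under, wake

7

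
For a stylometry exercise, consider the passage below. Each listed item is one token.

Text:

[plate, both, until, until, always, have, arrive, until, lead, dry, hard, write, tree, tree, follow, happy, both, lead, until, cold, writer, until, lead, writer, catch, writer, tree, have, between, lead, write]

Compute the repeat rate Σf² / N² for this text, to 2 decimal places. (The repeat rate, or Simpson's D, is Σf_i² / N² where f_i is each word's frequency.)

0.08

Frequencies: until:5, lead:4, tree:3, writer:3, both:2, have:2, write:2, plate:1, always:1, arrive:1, dry:1, hard:1, follow:1, happy:1, cold:1, catch:1, between:1
Σf² = 81; N² = 961
Repeat rate = 81 / 961 = 0.08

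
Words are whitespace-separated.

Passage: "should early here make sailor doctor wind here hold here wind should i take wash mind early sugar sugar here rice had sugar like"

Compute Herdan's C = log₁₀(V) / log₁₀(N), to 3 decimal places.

0.872

N = 24, V = 16.
log₁₀(V) = 1.204120, log₁₀(N) = 1.380211
C = 1.204120 / 1.380211 = 0.872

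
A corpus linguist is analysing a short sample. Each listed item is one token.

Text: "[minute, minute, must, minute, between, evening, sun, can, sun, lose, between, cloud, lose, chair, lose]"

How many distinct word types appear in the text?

Distinct types: {between, can, chair, cloud, evening, lose, minute, must, sun}
V = 9

9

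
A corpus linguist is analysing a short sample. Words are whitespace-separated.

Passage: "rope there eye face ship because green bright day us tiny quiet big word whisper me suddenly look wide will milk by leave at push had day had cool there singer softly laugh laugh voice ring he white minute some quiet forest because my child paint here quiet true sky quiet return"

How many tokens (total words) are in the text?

52

Tokens: rope, there, eye, face, ship, because, green, bright, day, us, tiny, quiet, big, word, whisper, me, suddenly, look, wide, will, milk, by, leave, at, push, had, day, had, cool, there, singer, softly, laugh, laugh, voice, ring, he, white, minute, some, quiet, forest, because, my, child, paint, here, quiet, true, sky, quiet, return
N = 52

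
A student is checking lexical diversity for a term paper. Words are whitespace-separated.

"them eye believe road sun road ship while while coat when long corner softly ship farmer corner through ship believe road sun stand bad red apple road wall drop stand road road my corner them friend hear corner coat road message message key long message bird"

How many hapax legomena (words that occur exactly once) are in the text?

Frequencies: road:7, corner:4, ship:3, message:3, them:2, believe:2, sun:2, while:2, coat:2, long:2, stand:2, eye:1, when:1, softly:1, farmer:1, through:1, bad:1, red:1, apple:1, wall:1, … (6 more, each freq 1)
Hapax (freq=1): apple, bad, bird, drop, eye, farmer, friend, hear, key, my, red, softly, through, wall, when

15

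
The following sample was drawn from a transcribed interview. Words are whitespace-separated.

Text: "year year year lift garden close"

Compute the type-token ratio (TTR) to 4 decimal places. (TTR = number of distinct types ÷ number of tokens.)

N = 6 tokens, V = 4 types.
TTR = V / N = 4 / 6 = 0.6667

0.6667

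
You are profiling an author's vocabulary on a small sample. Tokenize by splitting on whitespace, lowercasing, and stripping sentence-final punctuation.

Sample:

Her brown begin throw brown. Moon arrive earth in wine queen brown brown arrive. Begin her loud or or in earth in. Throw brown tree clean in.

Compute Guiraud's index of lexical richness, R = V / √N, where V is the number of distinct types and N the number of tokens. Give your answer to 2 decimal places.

2.69

N = 27, V = 14.
√N = 5.196152
R = 14 / 5.196152 = 2.69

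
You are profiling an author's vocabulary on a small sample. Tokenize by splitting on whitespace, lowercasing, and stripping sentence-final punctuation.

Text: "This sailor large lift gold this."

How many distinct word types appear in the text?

5

Distinct types: {gold, large, lift, sailor, this}
V = 5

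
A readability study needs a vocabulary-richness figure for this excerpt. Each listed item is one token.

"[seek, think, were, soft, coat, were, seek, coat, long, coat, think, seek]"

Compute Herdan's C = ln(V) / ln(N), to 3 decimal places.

N = 12, V = 6.
ln(V) = 1.791759, ln(N) = 2.484907
C = 1.791759 / 2.484907 = 0.721

0.721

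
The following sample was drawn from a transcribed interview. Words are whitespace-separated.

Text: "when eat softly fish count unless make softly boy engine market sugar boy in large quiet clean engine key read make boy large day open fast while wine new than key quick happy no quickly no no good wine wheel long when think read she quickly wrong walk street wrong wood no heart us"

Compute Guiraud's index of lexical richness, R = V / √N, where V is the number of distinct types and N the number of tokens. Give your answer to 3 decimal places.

5.307

N = 54, V = 39.
√N = 7.348469
R = 39 / 7.348469 = 5.307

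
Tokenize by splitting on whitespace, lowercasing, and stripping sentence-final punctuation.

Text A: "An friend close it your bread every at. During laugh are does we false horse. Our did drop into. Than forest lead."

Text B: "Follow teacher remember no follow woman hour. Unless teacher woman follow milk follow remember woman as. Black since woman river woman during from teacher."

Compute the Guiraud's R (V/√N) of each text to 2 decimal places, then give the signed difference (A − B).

A: V=22, N=22, R=4.69
B: V=14, N=24, R=2.86
Difference = 4.69 − 2.86 = 1.83

1.83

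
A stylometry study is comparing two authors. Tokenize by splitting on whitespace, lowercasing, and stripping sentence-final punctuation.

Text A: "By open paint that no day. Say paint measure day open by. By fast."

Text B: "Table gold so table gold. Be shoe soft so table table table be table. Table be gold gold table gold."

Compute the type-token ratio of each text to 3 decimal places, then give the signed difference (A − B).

0.343

TTR(A) = 9/14 = 0.643
TTR(B) = 6/20 = 0.300
Difference = 0.643 − 0.300 = 0.343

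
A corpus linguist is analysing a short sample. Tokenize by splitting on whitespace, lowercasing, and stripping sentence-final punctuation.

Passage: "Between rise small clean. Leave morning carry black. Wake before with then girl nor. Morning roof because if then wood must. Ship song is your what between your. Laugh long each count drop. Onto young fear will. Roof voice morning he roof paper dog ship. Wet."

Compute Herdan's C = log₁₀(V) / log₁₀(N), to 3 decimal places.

0.950

N = 46, V = 38.
log₁₀(V) = 1.579784, log₁₀(N) = 1.662758
C = 1.579784 / 1.662758 = 0.950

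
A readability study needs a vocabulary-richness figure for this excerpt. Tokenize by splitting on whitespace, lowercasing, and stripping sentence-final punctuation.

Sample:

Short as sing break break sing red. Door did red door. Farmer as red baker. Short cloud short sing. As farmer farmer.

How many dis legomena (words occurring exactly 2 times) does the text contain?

Frequencies: short:3, as:3, sing:3, red:3, farmer:3, break:2, door:2, did:1, baker:1, cloud:1
Words with frequency 2: break, door

2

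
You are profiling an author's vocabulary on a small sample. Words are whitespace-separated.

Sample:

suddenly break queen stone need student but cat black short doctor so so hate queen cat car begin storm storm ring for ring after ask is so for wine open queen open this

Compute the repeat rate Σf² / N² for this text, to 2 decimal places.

Frequencies: queen:3, so:3, cat:2, storm:2, ring:2, for:2, open:2, suddenly:1, break:1, stone:1, need:1, student:1, but:1, black:1, short:1, doctor:1, hate:1, car:1, begin:1, after:1, … (4 more, each freq 1)
Σf² = 55; N² = 1089
Repeat rate = 55 / 1089 = 0.05

0.05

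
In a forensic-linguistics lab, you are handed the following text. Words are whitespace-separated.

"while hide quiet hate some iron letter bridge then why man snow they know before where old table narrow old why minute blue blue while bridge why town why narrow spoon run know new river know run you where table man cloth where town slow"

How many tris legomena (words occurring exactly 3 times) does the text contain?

2

Frequencies: why:4, know:3, where:3, while:2, bridge:2, man:2, old:2, table:2, narrow:2, blue:2, town:2, run:2, hide:1, quiet:1, hate:1, some:1, iron:1, letter:1, then:1, snow:1, … (9 more, each freq 1)
Words with frequency 3: know, where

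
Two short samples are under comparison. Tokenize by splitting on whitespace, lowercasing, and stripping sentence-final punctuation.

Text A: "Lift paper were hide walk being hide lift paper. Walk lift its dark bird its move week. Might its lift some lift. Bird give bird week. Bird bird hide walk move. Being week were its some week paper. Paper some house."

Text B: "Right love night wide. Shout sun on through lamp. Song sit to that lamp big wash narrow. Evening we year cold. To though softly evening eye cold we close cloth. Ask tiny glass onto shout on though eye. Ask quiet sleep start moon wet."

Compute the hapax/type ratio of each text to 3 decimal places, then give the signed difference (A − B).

A: hapax=4, V=15, ratio=0.267
B: hapax=24, V=34, ratio=0.706
Difference = 0.267 − 0.706 = -0.439

-0.439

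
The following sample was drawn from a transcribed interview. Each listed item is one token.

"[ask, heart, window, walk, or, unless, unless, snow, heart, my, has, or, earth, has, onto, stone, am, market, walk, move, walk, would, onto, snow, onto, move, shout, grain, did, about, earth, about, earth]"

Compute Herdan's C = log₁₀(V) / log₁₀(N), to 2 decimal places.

0.86

N = 33, V = 20.
log₁₀(V) = 1.301030, log₁₀(N) = 1.518514
C = 1.301030 / 1.518514 = 0.86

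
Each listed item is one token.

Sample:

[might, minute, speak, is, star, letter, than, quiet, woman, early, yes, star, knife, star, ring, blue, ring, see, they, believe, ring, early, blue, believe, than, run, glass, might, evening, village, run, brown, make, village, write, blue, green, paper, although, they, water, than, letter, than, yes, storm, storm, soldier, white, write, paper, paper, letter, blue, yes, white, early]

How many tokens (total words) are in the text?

57

Tokens: might, minute, speak, is, star, letter, than, quiet, woman, early, yes, star, knife, star, ring, blue, ring, see, they, believe, ring, early, blue, believe, than, run, glass, might, evening, village, run, brown, make, village, write, blue, green, paper, although, they, water, than, letter, than, yes, storm, storm, soldier, white, write, paper, paper, letter, blue, yes, white, early
N = 57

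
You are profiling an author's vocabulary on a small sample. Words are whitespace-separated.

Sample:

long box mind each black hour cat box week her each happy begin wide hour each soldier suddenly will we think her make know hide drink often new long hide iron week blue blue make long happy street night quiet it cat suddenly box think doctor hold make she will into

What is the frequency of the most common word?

Frequencies: long:3, box:3, each:3, make:3, hour:2, cat:2, week:2, her:2, happy:2, suddenly:2, will:2, think:2, hide:2, blue:2, mind:1, black:1, begin:1, wide:1, soldier:1, we:1, … (13 more, each freq 1)
Most common: 'long' with frequency 3.

3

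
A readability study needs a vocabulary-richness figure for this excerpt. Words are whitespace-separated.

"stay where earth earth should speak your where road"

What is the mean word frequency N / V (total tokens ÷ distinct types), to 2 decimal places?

1.29

N = 9 tokens, V = 7 types.
Mean frequency = N / V = 9 / 7 = 1.29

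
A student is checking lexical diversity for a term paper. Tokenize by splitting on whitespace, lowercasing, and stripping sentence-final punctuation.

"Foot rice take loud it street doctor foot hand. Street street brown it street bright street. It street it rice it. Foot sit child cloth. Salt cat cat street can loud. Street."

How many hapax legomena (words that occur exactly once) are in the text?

Frequencies: street:8, it:5, foot:3, rice:2, loud:2, cat:2, take:1, doctor:1, hand:1, brown:1, bright:1, sit:1, child:1, cloth:1, salt:1, can:1
Hapax (freq=1): bright, brown, can, child, cloth, doctor, hand, salt, sit, take

10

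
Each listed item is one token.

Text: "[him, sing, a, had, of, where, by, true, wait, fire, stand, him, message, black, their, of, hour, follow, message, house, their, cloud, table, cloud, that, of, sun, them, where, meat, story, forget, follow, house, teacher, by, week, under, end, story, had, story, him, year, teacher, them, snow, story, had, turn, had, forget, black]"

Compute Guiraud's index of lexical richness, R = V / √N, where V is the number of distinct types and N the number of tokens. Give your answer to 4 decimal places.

N = 53, V = 32.
√N = 7.280110
R = 32 / 7.280110 = 4.3955

4.3955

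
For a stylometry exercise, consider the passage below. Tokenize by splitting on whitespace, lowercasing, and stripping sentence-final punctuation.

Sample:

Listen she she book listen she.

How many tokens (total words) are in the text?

Tokens: listen, she, she, book, listen, she
N = 6

6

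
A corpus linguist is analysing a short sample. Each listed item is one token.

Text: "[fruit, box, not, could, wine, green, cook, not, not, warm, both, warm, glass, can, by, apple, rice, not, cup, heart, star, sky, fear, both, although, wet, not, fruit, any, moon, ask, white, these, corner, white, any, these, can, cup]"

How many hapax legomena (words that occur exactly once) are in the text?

18

Frequencies: not:5, fruit:2, warm:2, both:2, can:2, cup:2, any:2, white:2, these:2, box:1, could:1, wine:1, green:1, cook:1, glass:1, by:1, apple:1, rice:1, heart:1, star:1, … (7 more, each freq 1)
Hapax (freq=1): although, apple, ask, box, by, cook, corner, could, fear, glass, green, heart, moon, rice, sky, star, wet, wine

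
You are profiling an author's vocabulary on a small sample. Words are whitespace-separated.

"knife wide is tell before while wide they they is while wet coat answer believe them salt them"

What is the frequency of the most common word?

Frequencies: wide:2, is:2, while:2, they:2, them:2, knife:1, tell:1, before:1, wet:1, coat:1, answer:1, believe:1, salt:1
Most common: 'wide' with frequency 2.

2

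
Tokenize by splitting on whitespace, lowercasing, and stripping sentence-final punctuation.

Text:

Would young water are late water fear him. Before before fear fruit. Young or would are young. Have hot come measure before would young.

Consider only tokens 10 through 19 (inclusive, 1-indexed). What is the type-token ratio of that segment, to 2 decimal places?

Segment tokens 10–19: before, fear, fruit, young, or, would, are, young, have, hot
Segment N = 10, segment V = 9.
TTR = 9 / 10 = 0.90

0.90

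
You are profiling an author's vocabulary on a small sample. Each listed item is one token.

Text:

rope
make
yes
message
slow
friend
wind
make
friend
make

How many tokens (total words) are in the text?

Tokens: rope, make, yes, message, slow, friend, wind, make, friend, make
N = 10

10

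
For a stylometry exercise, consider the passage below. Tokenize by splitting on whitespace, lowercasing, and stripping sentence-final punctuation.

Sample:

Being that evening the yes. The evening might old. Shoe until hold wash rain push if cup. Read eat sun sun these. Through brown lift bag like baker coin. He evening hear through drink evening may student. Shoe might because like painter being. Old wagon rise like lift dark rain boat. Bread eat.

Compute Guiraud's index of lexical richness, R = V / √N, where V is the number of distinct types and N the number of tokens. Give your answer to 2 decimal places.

N = 53, V = 38.
√N = 7.280110
R = 38 / 7.280110 = 5.22

5.22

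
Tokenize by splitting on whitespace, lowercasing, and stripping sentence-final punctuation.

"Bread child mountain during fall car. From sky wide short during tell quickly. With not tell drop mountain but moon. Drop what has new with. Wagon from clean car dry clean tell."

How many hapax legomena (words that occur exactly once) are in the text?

15

Frequencies: tell:3, mountain:2, during:2, car:2, from:2, with:2, drop:2, clean:2, bread:1, child:1, fall:1, sky:1, wide:1, short:1, quickly:1, not:1, but:1, moon:1, what:1, has:1, … (3 more, each freq 1)
Hapax (freq=1): bread, but, child, dry, fall, has, moon, new, not, quickly, short, sky, wagon, what, wide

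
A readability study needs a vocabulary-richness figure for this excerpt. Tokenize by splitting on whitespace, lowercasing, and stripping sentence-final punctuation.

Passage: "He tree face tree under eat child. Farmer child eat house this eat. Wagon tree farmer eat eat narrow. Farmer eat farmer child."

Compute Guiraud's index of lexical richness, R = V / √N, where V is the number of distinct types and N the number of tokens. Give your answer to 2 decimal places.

N = 23, V = 11.
√N = 4.795832
R = 11 / 4.795832 = 2.29

2.29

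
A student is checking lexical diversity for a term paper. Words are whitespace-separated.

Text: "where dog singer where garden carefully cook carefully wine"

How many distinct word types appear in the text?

Distinct types: {carefully, cook, dog, garden, singer, where, wine}
V = 7

7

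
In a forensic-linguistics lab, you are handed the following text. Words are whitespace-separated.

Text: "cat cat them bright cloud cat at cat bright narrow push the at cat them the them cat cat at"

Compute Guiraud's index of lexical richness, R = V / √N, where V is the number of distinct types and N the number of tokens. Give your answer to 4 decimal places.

1.7889

N = 20, V = 8.
√N = 4.472136
R = 8 / 4.472136 = 1.7889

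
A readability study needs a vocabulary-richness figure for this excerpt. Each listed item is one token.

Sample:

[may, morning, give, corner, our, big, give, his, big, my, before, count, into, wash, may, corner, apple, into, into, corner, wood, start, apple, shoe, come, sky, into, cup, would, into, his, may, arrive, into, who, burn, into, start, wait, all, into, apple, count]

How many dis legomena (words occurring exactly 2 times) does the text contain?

5

Frequencies: into:8, may:3, corner:3, apple:3, give:2, big:2, his:2, count:2, start:2, morning:1, our:1, my:1, before:1, wash:1, wood:1, shoe:1, come:1, sky:1, cup:1, would:1, … (5 more, each freq 1)
Words with frequency 2: big, count, give, his, start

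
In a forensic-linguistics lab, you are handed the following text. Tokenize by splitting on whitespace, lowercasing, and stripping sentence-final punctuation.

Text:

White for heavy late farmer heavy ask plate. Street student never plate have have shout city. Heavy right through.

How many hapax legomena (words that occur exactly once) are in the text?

Frequencies: heavy:3, plate:2, have:2, white:1, for:1, late:1, farmer:1, ask:1, street:1, student:1, never:1, shout:1, city:1, right:1, through:1
Hapax (freq=1): ask, city, farmer, for, late, never, right, shout, street, student, through, white

12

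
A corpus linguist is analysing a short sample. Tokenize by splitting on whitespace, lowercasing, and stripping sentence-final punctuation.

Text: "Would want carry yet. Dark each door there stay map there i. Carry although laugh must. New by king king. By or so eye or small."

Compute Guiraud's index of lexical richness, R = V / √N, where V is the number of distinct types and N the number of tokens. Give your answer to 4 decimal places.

N = 26, V = 21.
√N = 5.099020
R = 21 / 5.099020 = 4.1184

4.1184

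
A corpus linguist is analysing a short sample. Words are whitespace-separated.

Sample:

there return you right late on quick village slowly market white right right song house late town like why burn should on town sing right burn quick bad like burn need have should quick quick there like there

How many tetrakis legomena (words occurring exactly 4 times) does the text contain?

Frequencies: right:4, quick:4, there:3, like:3, burn:3, late:2, on:2, town:2, should:2, return:1, you:1, village:1, slowly:1, market:1, white:1, song:1, house:1, why:1, sing:1, bad:1, … (2 more, each freq 1)
Words with frequency 4: quick, right

2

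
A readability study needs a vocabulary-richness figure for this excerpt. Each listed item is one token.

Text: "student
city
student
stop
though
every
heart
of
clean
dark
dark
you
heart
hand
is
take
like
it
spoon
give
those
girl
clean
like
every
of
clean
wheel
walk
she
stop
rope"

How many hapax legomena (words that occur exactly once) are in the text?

Frequencies: clean:3, student:2, stop:2, every:2, heart:2, of:2, dark:2, like:2, city:1, though:1, you:1, hand:1, is:1, take:1, it:1, spoon:1, give:1, those:1, girl:1, wheel:1, … (3 more, each freq 1)
Hapax (freq=1): city, girl, give, hand, is, it, rope, she, spoon, take, those, though, walk, wheel, you

15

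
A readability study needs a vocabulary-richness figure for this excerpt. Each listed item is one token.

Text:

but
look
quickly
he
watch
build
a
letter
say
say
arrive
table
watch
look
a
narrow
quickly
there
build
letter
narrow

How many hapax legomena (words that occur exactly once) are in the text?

5

Frequencies: look:2, quickly:2, watch:2, build:2, a:2, letter:2, say:2, narrow:2, but:1, he:1, arrive:1, table:1, there:1
Hapax (freq=1): arrive, but, he, table, there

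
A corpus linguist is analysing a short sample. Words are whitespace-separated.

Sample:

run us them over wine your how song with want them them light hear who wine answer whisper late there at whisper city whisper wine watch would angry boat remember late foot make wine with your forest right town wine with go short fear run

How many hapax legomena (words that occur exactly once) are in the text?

Frequencies: wine:5, them:3, with:3, whisper:3, run:2, your:2, late:2, us:1, over:1, how:1, song:1, want:1, light:1, hear:1, who:1, answer:1, there:1, at:1, city:1, watch:1, … (12 more, each freq 1)
Hapax (freq=1): angry, answer, at, boat, city, fear, foot, forest, go, hear, how, light, make, over, remember, right, short, song, there, town, us, want, watch, who, would

25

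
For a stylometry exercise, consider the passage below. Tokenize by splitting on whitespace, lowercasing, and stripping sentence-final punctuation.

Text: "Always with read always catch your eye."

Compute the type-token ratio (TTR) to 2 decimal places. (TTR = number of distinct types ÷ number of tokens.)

0.86

N = 7 tokens, V = 6 types.
TTR = V / N = 6 / 7 = 0.86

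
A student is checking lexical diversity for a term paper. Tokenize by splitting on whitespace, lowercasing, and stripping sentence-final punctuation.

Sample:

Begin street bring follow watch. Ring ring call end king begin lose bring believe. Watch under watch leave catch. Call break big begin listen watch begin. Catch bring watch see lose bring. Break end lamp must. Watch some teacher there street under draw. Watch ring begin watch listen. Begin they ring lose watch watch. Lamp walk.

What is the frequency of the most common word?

10

Frequencies: watch:10, begin:6, bring:4, ring:4, lose:3, street:2, call:2, end:2, under:2, catch:2, break:2, listen:2, lamp:2, follow:1, king:1, believe:1, leave:1, big:1, see:1, must:1, … (6 more, each freq 1)
Most common: 'watch' with frequency 10.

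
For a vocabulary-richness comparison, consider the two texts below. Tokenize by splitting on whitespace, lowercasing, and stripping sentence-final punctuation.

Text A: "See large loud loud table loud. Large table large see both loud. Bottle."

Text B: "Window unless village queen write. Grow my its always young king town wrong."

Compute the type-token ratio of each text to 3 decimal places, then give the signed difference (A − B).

-0.538

TTR(A) = 6/13 = 0.462
TTR(B) = 13/13 = 1.000
Difference = 0.462 − 1.000 = -0.538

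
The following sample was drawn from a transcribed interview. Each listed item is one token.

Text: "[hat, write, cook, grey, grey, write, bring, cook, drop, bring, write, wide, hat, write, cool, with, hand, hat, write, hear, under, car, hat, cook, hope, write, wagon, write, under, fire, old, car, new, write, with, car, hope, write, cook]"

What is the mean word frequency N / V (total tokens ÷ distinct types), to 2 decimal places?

N = 39 tokens, V = 18 types.
Mean frequency = N / V = 39 / 18 = 2.17

2.17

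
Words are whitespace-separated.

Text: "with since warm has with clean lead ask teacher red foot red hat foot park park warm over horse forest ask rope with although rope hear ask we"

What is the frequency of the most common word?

Frequencies: with:3, ask:3, warm:2, red:2, foot:2, park:2, rope:2, since:1, has:1, clean:1, lead:1, teacher:1, hat:1, over:1, horse:1, forest:1, although:1, hear:1, we:1
Most common: 'with' with frequency 3.

3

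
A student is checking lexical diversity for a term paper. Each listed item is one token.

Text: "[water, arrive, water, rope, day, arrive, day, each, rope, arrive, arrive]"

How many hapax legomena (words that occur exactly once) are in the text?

Frequencies: arrive:4, water:2, rope:2, day:2, each:1
Hapax (freq=1): each

1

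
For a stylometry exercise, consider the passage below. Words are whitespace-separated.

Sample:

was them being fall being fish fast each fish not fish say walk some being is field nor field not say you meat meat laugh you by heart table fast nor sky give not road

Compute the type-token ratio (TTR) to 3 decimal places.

N = 35 tokens, V = 23 types.
TTR = V / N = 23 / 35 = 0.657

0.657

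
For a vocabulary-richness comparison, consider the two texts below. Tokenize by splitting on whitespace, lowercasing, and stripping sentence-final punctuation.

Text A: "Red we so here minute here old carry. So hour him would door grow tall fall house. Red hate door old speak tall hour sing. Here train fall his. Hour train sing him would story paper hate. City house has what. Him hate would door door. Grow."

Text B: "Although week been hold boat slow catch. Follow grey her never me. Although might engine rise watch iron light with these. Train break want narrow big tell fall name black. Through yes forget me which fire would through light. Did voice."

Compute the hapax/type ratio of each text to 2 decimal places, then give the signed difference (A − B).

A: hapax=10, V=25, ratio=0.40
B: hapax=33, V=37, ratio=0.89
Difference = 0.40 − 0.89 = -0.49

-0.49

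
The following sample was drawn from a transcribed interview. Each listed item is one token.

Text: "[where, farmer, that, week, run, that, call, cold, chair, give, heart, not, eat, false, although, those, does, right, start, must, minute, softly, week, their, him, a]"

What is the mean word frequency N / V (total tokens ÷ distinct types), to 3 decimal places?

N = 26 tokens, V = 24 types.
Mean frequency = N / V = 26 / 24 = 1.083

1.083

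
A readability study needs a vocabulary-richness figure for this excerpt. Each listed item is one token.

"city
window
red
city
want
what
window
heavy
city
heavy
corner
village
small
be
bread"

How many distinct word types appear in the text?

Distinct types: {be, bread, city, corner, heavy, red, small, village, want, what, window}
V = 11

11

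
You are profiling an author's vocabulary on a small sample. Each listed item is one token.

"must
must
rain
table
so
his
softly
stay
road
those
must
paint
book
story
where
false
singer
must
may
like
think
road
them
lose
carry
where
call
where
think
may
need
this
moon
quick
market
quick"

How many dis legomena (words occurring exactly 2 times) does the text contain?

4

Frequencies: must:4, where:3, road:2, may:2, think:2, quick:2, rain:1, table:1, so:1, his:1, softly:1, stay:1, those:1, paint:1, book:1, story:1, false:1, singer:1, like:1, them:1, … (7 more, each freq 1)
Words with frequency 2: may, quick, road, think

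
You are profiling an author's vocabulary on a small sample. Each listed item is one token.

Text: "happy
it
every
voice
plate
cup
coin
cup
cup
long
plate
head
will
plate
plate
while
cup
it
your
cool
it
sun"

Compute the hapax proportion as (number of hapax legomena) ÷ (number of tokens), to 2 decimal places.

Frequencies: plate:4, cup:4, it:3, happy:1, every:1, voice:1, coin:1, long:1, head:1, will:1, while:1, your:1, cool:1, sun:1
Hapax count = 11; token count = 22.
Ratio = 11 / 22 = 0.50

0.50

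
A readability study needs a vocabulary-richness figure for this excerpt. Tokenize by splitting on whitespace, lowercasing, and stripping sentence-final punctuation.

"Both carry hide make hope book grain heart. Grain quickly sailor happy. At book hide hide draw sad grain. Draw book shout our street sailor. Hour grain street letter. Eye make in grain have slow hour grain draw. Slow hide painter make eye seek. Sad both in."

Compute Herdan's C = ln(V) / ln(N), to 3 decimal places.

N = 47, V = 25.
ln(V) = 3.218876, ln(N) = 3.850148
C = 3.218876 / 3.850148 = 0.836

0.836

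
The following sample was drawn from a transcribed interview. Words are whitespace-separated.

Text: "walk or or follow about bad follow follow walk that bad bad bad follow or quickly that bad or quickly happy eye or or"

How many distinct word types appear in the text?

9

Distinct types: {about, bad, eye, follow, happy, or, quickly, that, walk}
V = 9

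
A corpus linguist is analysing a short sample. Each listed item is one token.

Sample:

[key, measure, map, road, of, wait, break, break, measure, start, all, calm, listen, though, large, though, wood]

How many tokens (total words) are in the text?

Tokens: key, measure, map, road, of, wait, break, break, measure, start, all, calm, listen, though, large, though, wood
N = 17

17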